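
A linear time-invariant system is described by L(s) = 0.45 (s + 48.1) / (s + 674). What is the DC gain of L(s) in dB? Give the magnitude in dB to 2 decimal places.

L(0) = 0.45 × 48.1 / 674 = 0.032114
20 log₁₀(0.032114) = -29.866 dB

-29.87 dB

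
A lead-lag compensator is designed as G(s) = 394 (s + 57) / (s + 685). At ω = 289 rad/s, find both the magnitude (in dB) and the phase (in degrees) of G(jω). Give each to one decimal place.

|j289 + 57| = √(289² + 57²) = 294.6
|j289 + 685| = √(289² + 685²) = 743.5
|G(j289)| = 394 × 294.6 / 743.5 = 156.11
20 log₁₀(156.11) = 43.87 dB
∠(j289 + 57) = arctan(289/57) = 78.84°
∠(j289 + 685) = arctan(289/685) = 22.87°
∠G(j289) = 78.84° − 22.87° = 55.97°

|G| = 43.9 dB, ∠G = 56.0 deg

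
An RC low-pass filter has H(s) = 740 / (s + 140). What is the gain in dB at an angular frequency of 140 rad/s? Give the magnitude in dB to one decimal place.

|j140 + 140| = √(140² + 140²) = 198
|H(j140)| = 740 / 198 = 3.7376
20 log₁₀(3.7376) = 11.45 dB

11.5 dB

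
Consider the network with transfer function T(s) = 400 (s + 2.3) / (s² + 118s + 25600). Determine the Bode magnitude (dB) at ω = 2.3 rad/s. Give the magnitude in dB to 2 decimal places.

-25.88 dB

|j2.3 + 2.3| = √(2.3² + 2.3²) = 3.253
|(j2.3)² + 118(j2.3) + 25600| = |25595 + j271.4| = 2.56e+04
|T(j2.3)| = 400 × 3.253 / 2.56e+04 = 0.050831
20 log₁₀(0.050831) = -25.877 dB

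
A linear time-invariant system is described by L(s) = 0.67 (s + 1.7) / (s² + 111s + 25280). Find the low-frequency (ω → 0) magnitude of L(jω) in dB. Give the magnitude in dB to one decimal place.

-86.9 dB

L(0) = 0.67 × 1.7 / 25280 = 4.5055e-05
20 log₁₀(4.5055e-05) = -86.93 dB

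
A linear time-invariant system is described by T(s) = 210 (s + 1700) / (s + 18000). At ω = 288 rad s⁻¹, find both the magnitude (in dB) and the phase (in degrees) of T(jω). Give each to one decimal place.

|j288 + 1700| = √(288² + 1700²) = 1724
|j288 + 18000| = √(288² + 18000²) = 1.8e+04
|T(j288)| = 210 × 1724 / 1.8e+04 = 20.113
20 log₁₀(20.113) = 26.07 dB
∠(j288 + 1700) = arctan(288/1700) = 9.62°
∠(j288 + 18000) = arctan(288/18000) = 0.92°
∠T(j288) = 9.62° − 0.92° = 8.70°

|T| = 26.1 dB, ∠T = 8.7 deg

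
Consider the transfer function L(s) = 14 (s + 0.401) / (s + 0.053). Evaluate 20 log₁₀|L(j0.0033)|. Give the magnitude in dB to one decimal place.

|j0.0033 + 0.401| = √(0.0033² + 0.401²) = 0.401
|j0.0033 + 0.053| = √(0.0033² + 0.053²) = 0.0531
|L(j0.0033)| = 14 × 0.401 / 0.0531 = 105.72
20 log₁₀(105.72) = 40.48 dB

40.5 dB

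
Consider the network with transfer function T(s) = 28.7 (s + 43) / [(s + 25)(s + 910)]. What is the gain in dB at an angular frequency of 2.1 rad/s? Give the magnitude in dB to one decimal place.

-25.3 dB

|j2.1 + 43| = √(2.1² + 43²) = 43.05
|j2.1 + 25| = √(2.1² + 25²) = 25.09
|j2.1 + 910| = √(2.1² + 910²) = 910
|T(j2.1)| = 28.7 × 43.05 / (25.09 × 910) = 0.05412
20 log₁₀(0.05412) = -25.33 dB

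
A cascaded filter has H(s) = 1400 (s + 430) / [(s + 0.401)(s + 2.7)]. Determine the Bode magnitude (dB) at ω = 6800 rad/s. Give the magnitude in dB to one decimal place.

|j6800 + 430| = √(6800² + 430²) = 6814
|j6800 + 0.401| = √(6800² + 0.401²) = 6800
|j6800 + 2.7| = √(6800² + 2.7²) = 6800
|H(j6800)| = 1400 × 6814 / (6800 × 6800) = 0.20629
20 log₁₀(0.20629) = -13.71 dB

-13.7 dB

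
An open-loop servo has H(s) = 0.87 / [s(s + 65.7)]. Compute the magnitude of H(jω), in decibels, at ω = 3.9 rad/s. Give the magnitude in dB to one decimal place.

-49.4 dB

|j3.9 + 65.7| = √(3.9² + 65.7²) = 65.82
|j3.9| = 3.9
|H(j3.9)| = 0.87 / (65.82 × 3.9) = 0.0033894
20 log₁₀(0.0033894) = -49.40 dB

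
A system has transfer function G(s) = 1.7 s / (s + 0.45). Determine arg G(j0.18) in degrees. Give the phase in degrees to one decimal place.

68.2°

∠(j0.18) = 90.00°
∠(j0.18 + 0.45) = arctan(0.18/0.45) = 21.80°
∠G(j0.18) = 90.00° − 21.80° = 68.20°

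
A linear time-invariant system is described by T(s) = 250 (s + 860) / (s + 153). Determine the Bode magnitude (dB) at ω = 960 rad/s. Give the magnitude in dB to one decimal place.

|j960 + 860| = √(960² + 860²) = 1289
|j960 + 153| = √(960² + 153²) = 972.1
|T(j960)| = 250 × 1289 / 972.1 = 331.46
20 log₁₀(331.46) = 50.41 dB

50.4 dB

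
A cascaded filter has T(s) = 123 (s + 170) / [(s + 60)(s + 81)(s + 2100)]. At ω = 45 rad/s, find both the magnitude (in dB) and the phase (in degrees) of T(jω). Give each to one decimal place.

|T| = -56.6 dB, ∠T = -52.3°

|j45 + 170| = √(45² + 170²) = 175.9
|j45 + 60| = √(45² + 60²) = 75
|j45 + 81| = √(45² + 81²) = 92.66
|j45 + 2100| = √(45² + 2100²) = 2100
|T(j45)| = 123 × 175.9 / (75 × 92.66 × 2100) = 0.0014818
20 log₁₀(0.0014818) = -56.58 dB
∠(j45 + 170) = arctan(45/170) = 14.83°
∠(j45 + 60) = arctan(45/60) = 36.87°
∠(j45 + 81) = arctan(45/81) = 29.05°
∠(j45 + 2100) = arctan(45/2100) = 1.23°
∠T(j45) = 14.83° − (36.87° + 29.05° + 1.23°) = -52.33°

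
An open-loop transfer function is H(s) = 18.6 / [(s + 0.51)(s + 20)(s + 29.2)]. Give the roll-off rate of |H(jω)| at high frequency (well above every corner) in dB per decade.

-60 dB/decade

With 0 zeros and 3 poles, the high-frequency asymptotic slope is 20 × (0 − 3) = -60 dB/decade.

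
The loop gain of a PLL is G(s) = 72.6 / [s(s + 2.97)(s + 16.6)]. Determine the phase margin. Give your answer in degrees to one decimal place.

Gain crossover: |G(jω)| = 1 at ω ≈ 1.34 rad/s.
∠G(j1.34) = −90° − arctan(1.34/2.97) − arctan(1.34/16.6) ≈ -118.86°
PM = 180° + (-118.86°) = 61.14°

61.1°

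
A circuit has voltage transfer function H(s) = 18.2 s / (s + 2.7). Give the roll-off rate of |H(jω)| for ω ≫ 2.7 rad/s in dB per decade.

With 1 zero and 1 pole, the high-frequency asymptotic slope is 20 × (1 − 1) = 0 dB/decade.

0 dB/decade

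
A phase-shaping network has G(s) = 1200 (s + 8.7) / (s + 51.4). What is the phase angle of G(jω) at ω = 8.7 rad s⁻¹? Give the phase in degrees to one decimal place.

∠(j8.7 + 8.7) = arctan(8.7/8.7) = 45.00°
∠(j8.7 + 51.4) = arctan(8.7/51.4) = 9.61°
∠G(j8.7) = 45.00° − 9.61° = 35.39°

35.4°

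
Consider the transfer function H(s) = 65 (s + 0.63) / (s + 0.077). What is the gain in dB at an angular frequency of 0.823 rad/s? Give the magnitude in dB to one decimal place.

38.2 dB

|j0.823 + 0.63| = √(0.823² + 0.63²) = 1.036
|j0.823 + 0.077| = √(0.823² + 0.077²) = 0.8266
|H(j0.823)| = 65 × 1.036 / 0.8266 = 81.502
20 log₁₀(81.502) = 38.22 dB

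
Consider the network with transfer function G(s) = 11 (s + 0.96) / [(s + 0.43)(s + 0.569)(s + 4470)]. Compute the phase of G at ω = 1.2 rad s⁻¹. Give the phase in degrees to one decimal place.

∠(j1.2 + 0.96) = arctan(1.2/0.96) = 51.34°
∠(j1.2 + 0.43) = arctan(1.2/0.43) = 70.29°
∠(j1.2 + 0.569) = arctan(1.2/0.569) = 64.63°
∠(j1.2 + 4470) = arctan(1.2/4470) = 0.02°
∠G(j1.2) = 51.34° − (70.29° + 64.63° + 0.02°) = -83.59°

-83.6°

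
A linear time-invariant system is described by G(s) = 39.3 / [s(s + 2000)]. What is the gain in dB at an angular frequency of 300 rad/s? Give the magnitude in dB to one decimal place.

-83.8 dB

|j300 + 2000| = √(300² + 2000²) = 2022
|j300| = 300
|G(j300)| = 39.3 / (2022 × 300) = 6.4775e-05
20 log₁₀(6.4775e-05) = -83.77 dB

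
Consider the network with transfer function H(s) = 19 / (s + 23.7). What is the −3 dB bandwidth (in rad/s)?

23.7 rad/s

For a single-pole low-pass, the −3 dB point is at the pole: ω = 23.7 rad/s.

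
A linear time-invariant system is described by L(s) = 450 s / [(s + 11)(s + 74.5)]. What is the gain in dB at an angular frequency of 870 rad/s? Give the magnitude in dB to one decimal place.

|j870| = 870
|j870 + 11| = √(870² + 11²) = 870.1
|j870 + 74.5| = √(870² + 74.5²) = 873.2
|L(j870)| = 450 × 870 / (870.1 × 873.2) = 0.51531
20 log₁₀(0.51531) = -5.76 dB

-5.8 dB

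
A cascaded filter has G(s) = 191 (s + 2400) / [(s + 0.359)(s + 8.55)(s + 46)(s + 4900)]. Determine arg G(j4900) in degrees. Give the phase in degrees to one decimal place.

∠(j4900 + 2400) = arctan(4900/2400) = 63.90°
∠(j4900 + 0.359) = arctan(4900/0.359) = 90.00°
∠(j4900 + 8.55) = arctan(4900/8.55) = 89.90°
∠(j4900 + 46) = arctan(4900/46) = 89.46°
∠(j4900 + 4900) = arctan(4900/4900) = 45.00°
∠G(j4900) = 63.90° − (90.00° + 89.90° + 89.46° + 45.00°) = -250.45°

-250.5°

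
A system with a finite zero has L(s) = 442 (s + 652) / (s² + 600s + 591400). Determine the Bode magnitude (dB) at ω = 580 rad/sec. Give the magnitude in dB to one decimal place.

-1.0 dB

|j580 + 652| = √(580² + 652²) = 872.6
|(j580)² + 600(j580) + 591400| = |2.55e+05 + j3.48e+05| = 4.314e+05
|L(j580)| = 442 × 872.6 / 4.314e+05 = 0.89403
20 log₁₀(0.89403) = -0.97 dB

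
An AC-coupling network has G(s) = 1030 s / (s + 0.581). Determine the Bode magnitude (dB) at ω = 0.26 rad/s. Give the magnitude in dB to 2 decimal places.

52.48 dB

|j0.26| = 0.26
|j0.26 + 0.581| = √(0.26² + 0.581²) = 0.6365
|G(j0.26)| = 1030 × 0.26 / 0.6365 = 420.72
20 log₁₀(420.72) = 52.480 dB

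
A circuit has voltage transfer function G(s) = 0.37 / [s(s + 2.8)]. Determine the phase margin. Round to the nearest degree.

Gain crossover: |G(jω)| = 1 at ω ≈ 0.132 rad/s.
∠G(j0.132) = −90° − arctan(0.132/2.8) ≈ -92.70°
PM = 180° + (-92.70°) = 87.30°

87°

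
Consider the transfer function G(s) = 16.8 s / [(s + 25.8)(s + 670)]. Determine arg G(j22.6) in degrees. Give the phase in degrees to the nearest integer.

∠(j22.6) = 90.00°
∠(j22.6 + 25.8) = arctan(22.6/25.8) = 41.22°
∠(j22.6 + 670) = arctan(22.6/670) = 1.93°
∠G(j22.6) = 90.00° − (41.22° + 1.93°) = 46.85°

47°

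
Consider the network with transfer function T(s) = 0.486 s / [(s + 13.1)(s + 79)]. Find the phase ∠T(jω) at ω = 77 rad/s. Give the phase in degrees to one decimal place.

-34.6°

∠(j77) = 90.00°
∠(j77 + 13.1) = arctan(77/13.1) = 80.34°
∠(j77 + 79) = arctan(77/79) = 44.27°
∠T(j77) = 90.00° − (80.34° + 44.27°) = -34.61°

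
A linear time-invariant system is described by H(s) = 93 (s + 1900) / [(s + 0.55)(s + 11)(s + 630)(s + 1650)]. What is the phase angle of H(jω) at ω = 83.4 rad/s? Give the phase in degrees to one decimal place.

-180.0 deg

∠(j83.4 + 1900) = arctan(83.4/1900) = 2.51°
∠(j83.4 + 0.55) = arctan(83.4/0.55) = 89.62°
∠(j83.4 + 11) = arctan(83.4/11) = 82.49°
∠(j83.4 + 630) = arctan(83.4/630) = 7.54°
∠(j83.4 + 1650) = arctan(83.4/1650) = 2.89°
∠H(j83.4) = 2.51° − (89.62° + 82.49° + 7.54° + 2.89°) = -180.03°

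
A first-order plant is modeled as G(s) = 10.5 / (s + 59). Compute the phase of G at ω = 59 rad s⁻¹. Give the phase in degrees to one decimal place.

-45.0°

∠(j59 + 59) = arctan(59/59) = 45.00°
∠G(j59) = −45.00° = -45.00°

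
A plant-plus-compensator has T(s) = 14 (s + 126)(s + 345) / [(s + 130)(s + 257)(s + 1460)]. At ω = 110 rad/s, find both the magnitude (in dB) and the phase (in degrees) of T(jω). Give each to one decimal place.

|j110 + 126| = √(110² + 126²) = 167.3
|j110 + 345| = √(110² + 345²) = 362.1
|j110 + 130| = √(110² + 130²) = 170.3
|j110 + 257| = √(110² + 257²) = 279.6
|j110 + 1460| = √(110² + 1460²) = 1464
|T(j110)| = 14 × 167.3 × 362.1 / (170.3 × 279.6 × 1464) = 0.012165
20 log₁₀(0.012165) = -38.30 dB
∠(j110 + 126) = arctan(110/126) = 41.12°
∠(j110 + 345) = arctan(110/345) = 17.68°
∠(j110 + 130) = arctan(110/130) = 40.24°
∠(j110 + 257) = arctan(110/257) = 23.17°
∠(j110 + 1460) = arctan(110/1460) = 4.31°
∠T(j110) = 41.12° + 17.68° − (40.24° + 23.17° + 4.31°) = -8.91°

|T| = -38.3 dB, ∠T = -8.9°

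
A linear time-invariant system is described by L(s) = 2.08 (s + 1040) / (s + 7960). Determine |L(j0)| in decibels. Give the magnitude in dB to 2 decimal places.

L(0) = 2.08 × 1040 / 7960 = 0.27176
20 log₁₀(0.27176) = -11.316 dB

-11.32 dB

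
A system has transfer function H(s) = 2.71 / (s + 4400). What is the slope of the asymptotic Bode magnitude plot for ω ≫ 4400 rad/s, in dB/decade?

-20 dB/decade

With 0 zeros and 1 pole, the high-frequency asymptotic slope is 20 × (0 − 1) = -20 dB/decade.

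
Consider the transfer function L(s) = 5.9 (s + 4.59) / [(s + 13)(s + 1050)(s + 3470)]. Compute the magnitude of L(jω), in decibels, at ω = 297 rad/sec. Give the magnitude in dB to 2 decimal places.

-116.19 dB

|j297 + 4.59| = √(297² + 4.59²) = 297
|j297 + 13| = √(297² + 13²) = 297.3
|j297 + 1050| = √(297² + 1050²) = 1091
|j297 + 3470| = √(297² + 3470²) = 3483
|L(j297)| = 5.9 × 297 / (297.3 × 1091 × 3483) = 1.5512e-06
20 log₁₀(1.5512e-06) = -116.187 dB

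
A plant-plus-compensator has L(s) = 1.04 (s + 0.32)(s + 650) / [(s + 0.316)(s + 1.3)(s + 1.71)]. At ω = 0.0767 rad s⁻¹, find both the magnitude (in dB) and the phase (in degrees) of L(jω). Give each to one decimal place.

|L| = 49.7 dB, ∠L = -6.1 deg

|j0.0767 + 0.32| = √(0.0767² + 0.32²) = 0.3291
|j0.0767 + 650| = √(0.0767² + 650²) = 650
|j0.0767 + 0.316| = √(0.0767² + 0.316²) = 0.3252
|j0.0767 + 1.3| = √(0.0767² + 1.3²) = 1.302
|j0.0767 + 1.71| = √(0.0767² + 1.71²) = 1.712
|L(j0.0767)| = 1.04 × 0.3291 × 650 / (0.3252 × 1.302 × 1.712) = 306.89
20 log₁₀(306.89) = 49.74 dB
∠(j0.0767 + 0.32) = arctan(0.0767/0.32) = 13.48°
∠(j0.0767 + 650) = arctan(0.0767/650) = 0.01°
∠(j0.0767 + 0.316) = arctan(0.0767/0.316) = 13.64°
∠(j0.0767 + 1.3) = arctan(0.0767/1.3) = 3.38°
∠(j0.0767 + 1.71) = arctan(0.0767/1.71) = 2.57°
∠L(j0.0767) = 13.48° + 0.01° − (13.64° + 3.38° + 2.57°) = -6.10°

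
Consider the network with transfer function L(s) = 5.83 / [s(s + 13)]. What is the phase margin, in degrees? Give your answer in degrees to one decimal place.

88.0°

Gain crossover: |L(jω)| = 1 at ω ≈ 0.448 rad/sec.
∠L(j0.448) = −90° − arctan(0.448/13) ≈ -91.97°
PM = 180° + (-91.97°) = 88.03°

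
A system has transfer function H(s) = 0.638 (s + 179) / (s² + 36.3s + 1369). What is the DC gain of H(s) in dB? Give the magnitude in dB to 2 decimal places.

H(0) = 0.638 × 179 / 1369 = 0.08342
20 log₁₀(0.08342) = -21.575 dB

-21.57 dB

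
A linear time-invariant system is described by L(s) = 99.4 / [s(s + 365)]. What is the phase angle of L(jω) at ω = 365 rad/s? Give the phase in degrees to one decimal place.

-135.0°

∠(j365 + 365) = arctan(365/365) = 45.00°
∠(j365) = 90.00°
∠L(j365) = − (45.00° + 90.00°) = -135.00°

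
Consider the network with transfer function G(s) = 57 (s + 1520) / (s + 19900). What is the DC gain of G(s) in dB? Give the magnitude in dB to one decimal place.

G(0) = 57 × 1520 / 19900 = 4.3538
20 log₁₀(4.3538) = 12.78 dB

12.8 dB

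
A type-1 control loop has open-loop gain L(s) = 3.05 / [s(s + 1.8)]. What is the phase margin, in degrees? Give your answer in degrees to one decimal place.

Gain crossover: |L(jω)| = 1 at ω ≈ 1.35 rad s⁻¹.
∠L(j1.35) = −90° − arctan(1.35/1.8) ≈ -126.95°
PM = 180° + (-126.95°) = 53.05°

53.0°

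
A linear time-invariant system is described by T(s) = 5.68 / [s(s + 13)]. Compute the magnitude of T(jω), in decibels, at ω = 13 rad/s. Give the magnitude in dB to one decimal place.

|j13 + 13| = √(13² + 13²) = 18.38
|j13| = 13
|T(j13)| = 5.68 / (18.38 × 13) = 0.023765
20 log₁₀(0.023765) = -32.48 dB

-32.5 dB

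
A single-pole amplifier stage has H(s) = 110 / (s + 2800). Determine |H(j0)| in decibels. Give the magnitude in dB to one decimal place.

-28.1 dB

H(0) = 110 / 2800 = 0.039286
20 log₁₀(0.039286) = -28.12 dB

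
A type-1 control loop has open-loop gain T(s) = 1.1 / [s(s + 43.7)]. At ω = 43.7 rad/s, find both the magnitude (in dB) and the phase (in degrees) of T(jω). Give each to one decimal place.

|j43.7 + 43.7| = √(43.7² + 43.7²) = 61.8
|j43.7| = 43.7
|T(j43.7)| = 1.1 / (61.8 × 43.7) = 0.0004073
20 log₁₀(0.0004073) = -67.80 dB
∠(j43.7 + 43.7) = arctan(43.7/43.7) = 45.00°
∠(j43.7) = 90.00°
∠T(j43.7) = − (45.00° + 90.00°) = -135.00°

|T| = -67.8 dB, ∠T = -135.0 deg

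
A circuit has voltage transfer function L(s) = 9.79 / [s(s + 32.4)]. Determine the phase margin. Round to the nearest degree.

Gain crossover: |L(jω)| = 1 at ω ≈ 0.302 rad/s.
∠L(j0.302) = −90° − arctan(0.302/32.4) ≈ -90.53°
PM = 180° + (-90.53°) = 89.47°

89°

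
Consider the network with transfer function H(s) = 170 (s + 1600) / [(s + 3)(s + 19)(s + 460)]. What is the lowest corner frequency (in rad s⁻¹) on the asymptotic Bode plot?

3 rad s⁻¹

Break frequencies occur at each pole and zero magnitude: 3 rad s⁻¹, 19 rad s⁻¹, 460 rad s⁻¹, 1600 rad s⁻¹.
The lowest is 3 rad s⁻¹.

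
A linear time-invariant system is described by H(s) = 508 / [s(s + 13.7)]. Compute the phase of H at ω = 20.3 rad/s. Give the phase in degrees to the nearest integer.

-146°

∠(j20.3 + 13.7) = arctan(20.3/13.7) = 55.99°
∠(j20.3) = 90.00°
∠H(j20.3) = − (55.99° + 90.00°) = -145.99°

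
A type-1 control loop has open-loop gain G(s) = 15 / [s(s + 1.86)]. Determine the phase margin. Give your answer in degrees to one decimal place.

27.0°

Gain crossover: |G(jω)| = 1 at ω ≈ 3.66 rad/sec.
∠G(j3.66) = −90° − arctan(3.66/1.86) ≈ -153.04°
PM = 180° + (-153.04°) = 26.96°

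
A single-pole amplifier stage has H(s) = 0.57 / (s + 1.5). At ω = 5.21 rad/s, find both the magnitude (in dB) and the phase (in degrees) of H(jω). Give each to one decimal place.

|j5.21 + 1.5| = √(5.21² + 1.5²) = 5.422
|H(j5.21)| = 0.57 / 5.422 = 0.10513
20 log₁₀(0.10513) = -19.57 dB
∠(j5.21 + 1.5) = arctan(5.21/1.5) = 73.94°
∠H(j5.21) = −73.94° = -73.94°

|H| = -19.6 dB, ∠H = -73.9°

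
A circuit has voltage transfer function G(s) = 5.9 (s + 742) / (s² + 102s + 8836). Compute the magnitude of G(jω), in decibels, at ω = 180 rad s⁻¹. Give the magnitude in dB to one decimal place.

|j180 + 742| = √(180² + 742²) = 763.5
|(j180)² + 102(j180) + 8836| = |-23564 + j18360| = 2.987e+04
|G(j180)| = 5.9 × 763.5 / 2.987e+04 = 0.1508
20 log₁₀(0.1508) = -16.43 dB

-16.4 dB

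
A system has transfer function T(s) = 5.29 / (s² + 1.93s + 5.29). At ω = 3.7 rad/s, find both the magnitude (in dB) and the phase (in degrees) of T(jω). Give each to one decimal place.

|T| = -6.4 dB, ∠T = -139.6°

|(j3.7)² + 1.93(j3.7) + 5.29| = |-8.4 + j7.141| = 11.03
|T(j3.7)| = 5.29 / 11.03 = 0.47981
20 log₁₀(0.47981) = -6.38 dB
∠[(j3.7)² + 1.93(j3.7) + 5.29] = ∠[-8.4 + j7.141] = 139.63°
∠T(j3.7) = −139.63° = -139.63°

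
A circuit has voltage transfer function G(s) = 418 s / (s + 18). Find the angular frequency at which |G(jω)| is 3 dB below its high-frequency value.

18 rad s⁻¹

For a single-pole high-pass, the −3 dB point is at the pole: ω = 18 rad s⁻¹.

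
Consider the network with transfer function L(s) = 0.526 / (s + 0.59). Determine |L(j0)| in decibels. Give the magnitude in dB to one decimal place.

-1.0 dB

L(0) = 0.526 / 0.59 = 0.89153
20 log₁₀(0.89153) = -1.00 dB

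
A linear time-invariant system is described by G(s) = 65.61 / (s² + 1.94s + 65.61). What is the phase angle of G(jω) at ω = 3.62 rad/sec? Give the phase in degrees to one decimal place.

-7.6 deg

∠[(j3.62)² + 1.94(j3.62) + 65.61] = ∠[52.506 + j7.0228] = 7.62°
∠G(j3.62) = −7.62° = -7.62°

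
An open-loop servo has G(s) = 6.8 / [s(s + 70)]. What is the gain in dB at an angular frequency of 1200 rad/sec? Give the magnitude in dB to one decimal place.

-106.5 dB

|j1200 + 70| = √(1200² + 70²) = 1202
|j1200| = 1200
|G(j1200)| = 6.8 / (1202 × 1200) = 4.7142e-06
20 log₁₀(4.7142e-06) = -106.53 dB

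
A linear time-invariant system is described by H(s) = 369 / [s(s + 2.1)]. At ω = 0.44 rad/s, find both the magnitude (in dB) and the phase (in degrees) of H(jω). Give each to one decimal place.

|H| = 51.8 dB, ∠H = -101.8°

|j0.44 + 2.1| = √(0.44² + 2.1²) = 2.146
|j0.44| = 0.44
|H(j0.44)| = 369 / (2.146 × 0.44) = 390.86
20 log₁₀(390.86) = 51.84 dB
∠(j0.44 + 2.1) = arctan(0.44/2.1) = 11.83°
∠(j0.44) = 90.00°
∠H(j0.44) = − (11.83° + 90.00°) = -101.83°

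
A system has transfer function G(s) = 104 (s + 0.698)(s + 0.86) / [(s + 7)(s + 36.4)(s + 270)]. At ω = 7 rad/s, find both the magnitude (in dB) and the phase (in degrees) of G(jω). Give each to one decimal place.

|j7 + 0.698| = √(7² + 0.698²) = 7.035
|j7 + 0.86| = √(7² + 0.86²) = 7.053
|j7 + 7| = √(7² + 7²) = 9.899
|j7 + 36.4| = √(7² + 36.4²) = 37.07
|j7 + 270| = √(7² + 270²) = 270.1
|G(j7)| = 104 × 7.035 × 7.053 / (9.899 × 37.07 × 270.1) = 0.052062
20 log₁₀(0.052062) = -25.67 dB
∠(j7 + 0.698) = arctan(7/0.698) = 84.31°
∠(j7 + 0.86) = arctan(7/0.86) = 83.00°
∠(j7 + 7) = arctan(7/7) = 45.00°
∠(j7 + 36.4) = arctan(7/36.4) = 10.89°
∠(j7 + 270) = arctan(7/270) = 1.49°
∠G(j7) = 84.31° + 83.00° − (45.00° + 10.89° + 1.49°) = 109.93°

|G| = -25.7 dB, ∠G = 109.9 deg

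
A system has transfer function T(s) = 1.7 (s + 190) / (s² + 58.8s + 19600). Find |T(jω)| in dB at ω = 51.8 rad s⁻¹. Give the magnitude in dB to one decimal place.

-34.2 dB

|j51.8 + 190| = √(51.8² + 190²) = 196.9
|(j51.8)² + 58.8(j51.8) + 19600| = |16917 + j3045.8| = 1.719e+04
|T(j51.8)| = 1.7 × 196.9 / 1.719e+04 = 0.019477
20 log₁₀(0.019477) = -34.21 dB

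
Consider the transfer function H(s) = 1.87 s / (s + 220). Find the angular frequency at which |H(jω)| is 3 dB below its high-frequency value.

For a single-pole high-pass, the −3 dB point is at the pole: ω = 220 rad/sec.

220 rad/sec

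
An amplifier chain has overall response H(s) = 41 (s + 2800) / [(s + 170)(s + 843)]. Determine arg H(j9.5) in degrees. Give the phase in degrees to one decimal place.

∠(j9.5 + 2800) = arctan(9.5/2800) = 0.19°
∠(j9.5 + 170) = arctan(9.5/170) = 3.20°
∠(j9.5 + 843) = arctan(9.5/843) = 0.65°
∠H(j9.5) = 0.19° − (3.20° + 0.65°) = -3.65°

-3.6°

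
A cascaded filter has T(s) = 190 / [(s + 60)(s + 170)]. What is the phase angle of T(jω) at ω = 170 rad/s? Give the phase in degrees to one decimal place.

∠(j170 + 60) = arctan(170/60) = 70.56°
∠(j170 + 170) = arctan(170/170) = 45.00°
∠T(j170) = − (70.56° + 45.00°) = -115.56°

-115.6°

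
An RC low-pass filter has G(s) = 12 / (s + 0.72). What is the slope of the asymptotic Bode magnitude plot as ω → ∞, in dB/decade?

-20 dB/decade

With 0 zeros and 1 pole, the high-frequency asymptotic slope is 20 × (0 − 1) = -20 dB/decade.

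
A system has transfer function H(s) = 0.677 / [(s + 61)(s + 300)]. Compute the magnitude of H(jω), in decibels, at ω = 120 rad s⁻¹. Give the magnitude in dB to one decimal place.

-96.2 dB

|j120 + 61| = √(120² + 61²) = 134.6
|j120 + 300| = √(120² + 300²) = 323.1
|H(j120)| = 0.677 / (134.6 × 323.1) = 1.5565e-05
20 log₁₀(1.5565e-05) = -96.16 dB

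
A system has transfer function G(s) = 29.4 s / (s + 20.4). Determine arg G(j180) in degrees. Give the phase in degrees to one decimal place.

∠(j180) = 90.00°
∠(j180 + 20.4) = arctan(180/20.4) = 83.53°
∠G(j180) = 90.00° − 83.53° = 6.47°

6.5°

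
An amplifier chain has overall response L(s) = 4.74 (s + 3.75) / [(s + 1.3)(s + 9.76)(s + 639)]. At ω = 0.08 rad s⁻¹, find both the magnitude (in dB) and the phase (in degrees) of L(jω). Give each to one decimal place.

|j0.08 + 3.75| = √(0.08² + 3.75²) = 3.751
|j0.08 + 1.3| = √(0.08² + 1.3²) = 1.302
|j0.08 + 9.76| = √(0.08² + 9.76²) = 9.76
|j0.08 + 639| = √(0.08² + 639²) = 639
|L(j0.08)| = 4.74 × 3.751 / (1.302 × 9.76 × 639) = 0.0021887
20 log₁₀(0.0021887) = -53.20 dB
∠(j0.08 + 3.75) = arctan(0.08/3.75) = 1.22°
∠(j0.08 + 1.3) = arctan(0.08/1.3) = 3.52°
∠(j0.08 + 9.76) = arctan(0.08/9.76) = 0.47°
∠(j0.08 + 639) = arctan(0.08/639) = 0.01°
∠L(j0.08) = 1.22° − (3.52° + 0.47° + 0.01°) = -2.78°

|L| = -53.2 dB, ∠L = -2.8°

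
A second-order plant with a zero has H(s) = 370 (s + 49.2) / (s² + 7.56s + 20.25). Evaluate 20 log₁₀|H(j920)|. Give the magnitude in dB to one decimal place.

-7.9 dB

|j920 + 49.2| = √(920² + 49.2²) = 921.3
|(j920)² + 7.56(j920) + 20.25| = |-8.4638e+05 + j6955.2| = 8.464e+05
|H(j920)| = 370 × 921.3 / 8.464e+05 = 0.40274
20 log₁₀(0.40274) = -7.90 dB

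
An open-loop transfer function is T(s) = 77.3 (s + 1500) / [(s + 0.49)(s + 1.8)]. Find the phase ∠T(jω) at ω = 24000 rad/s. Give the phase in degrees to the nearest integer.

∠(j24000 + 1500) = arctan(24000/1500) = 86.42°
∠(j24000 + 0.49) = arctan(24000/0.49) = 90.00°
∠(j24000 + 1.8) = arctan(24000/1.8) = 90.00°
∠T(j24000) = 86.42° − (90.00° + 90.00°) = -93.57°

-94 deg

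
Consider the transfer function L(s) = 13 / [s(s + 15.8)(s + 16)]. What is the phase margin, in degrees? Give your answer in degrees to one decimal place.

Gain crossover: |L(jω)| = 1 at ω ≈ 0.0514 rad/s.
∠L(j0.0514) = −90° − arctan(0.0514/15.8) − arctan(0.0514/16) ≈ -90.37°
PM = 180° + (-90.37°) = 89.63°

89.6°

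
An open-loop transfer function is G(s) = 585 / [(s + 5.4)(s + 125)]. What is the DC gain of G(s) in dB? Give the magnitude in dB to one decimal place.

-1.2 dB

G(0) = 585 / (5.4 × 125) = 0.86667
20 log₁₀(0.86667) = -1.24 dB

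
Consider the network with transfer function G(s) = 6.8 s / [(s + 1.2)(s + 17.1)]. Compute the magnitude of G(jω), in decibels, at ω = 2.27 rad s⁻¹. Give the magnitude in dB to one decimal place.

-9.2 dB

|j2.27| = 2.27
|j2.27 + 1.2| = √(2.27² + 1.2²) = 2.568
|j2.27 + 17.1| = √(2.27² + 17.1²) = 17.25
|G(j2.27)| = 6.8 × 2.27 / (2.568 × 17.25) = 0.3485
20 log₁₀(0.3485) = -9.16 dB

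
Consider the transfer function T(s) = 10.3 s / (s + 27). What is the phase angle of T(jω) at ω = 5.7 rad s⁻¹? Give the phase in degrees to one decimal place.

78.1°

∠(j5.7) = 90.00°
∠(j5.7 + 27) = arctan(5.7/27) = 11.92°
∠T(j5.7) = 90.00° − 11.92° = 78.08°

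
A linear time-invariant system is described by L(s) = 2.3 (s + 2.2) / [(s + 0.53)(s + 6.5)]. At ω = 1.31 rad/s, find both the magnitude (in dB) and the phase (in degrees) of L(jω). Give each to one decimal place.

|j1.31 + 2.2| = √(1.31² + 2.2²) = 2.56
|j1.31 + 0.53| = √(1.31² + 0.53²) = 1.413
|j1.31 + 6.5| = √(1.31² + 6.5²) = 6.631
|L(j1.31)| = 2.3 × 2.56 / (1.413 × 6.631) = 0.6285
20 log₁₀(0.6285) = -4.03 dB
∠(j1.31 + 2.2) = arctan(1.31/2.2) = 30.77°
∠(j1.31 + 0.53) = arctan(1.31/0.53) = 67.97°
∠(j1.31 + 6.5) = arctan(1.31/6.5) = 11.39°
∠L(j1.31) = 30.77° − (67.97° + 11.39°) = -48.60°

|L| = -4.0 dB, ∠L = -48.6°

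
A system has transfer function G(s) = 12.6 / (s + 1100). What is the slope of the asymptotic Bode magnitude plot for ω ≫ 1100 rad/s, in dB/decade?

-20 dB/decade

With 0 zeros and 1 pole, the high-frequency asymptotic slope is 20 × (0 − 1) = -20 dB/decade.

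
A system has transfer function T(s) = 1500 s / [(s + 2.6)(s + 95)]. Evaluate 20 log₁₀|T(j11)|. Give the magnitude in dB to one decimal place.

|j11| = 11
|j11 + 2.6| = √(11² + 2.6²) = 11.3
|j11 + 95| = √(11² + 95²) = 95.63
|T(j11)| = 1500 × 11 / (11.3 × 95.63) = 15.264
20 log₁₀(15.264) = 23.67 dB

23.7 dB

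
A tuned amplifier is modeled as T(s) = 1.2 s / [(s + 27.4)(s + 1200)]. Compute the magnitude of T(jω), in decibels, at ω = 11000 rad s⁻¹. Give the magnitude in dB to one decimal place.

|j11000| = 1.1e+04
|j11000 + 27.4| = √(11000² + 27.4²) = 1.1e+04
|j11000 + 1200| = √(11000² + 1200²) = 1.107e+04
|T(j11000)| = 1.2 × 1.1e+04 / (1.1e+04 × 1.107e+04) = 0.00010845
20 log₁₀(0.00010845) = -79.30 dB

-79.3 dB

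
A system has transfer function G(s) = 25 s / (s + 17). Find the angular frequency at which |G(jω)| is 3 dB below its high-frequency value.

17 rad/sec

For a single-pole high-pass, the −3 dB point is at the pole: ω = 17 rad/sec.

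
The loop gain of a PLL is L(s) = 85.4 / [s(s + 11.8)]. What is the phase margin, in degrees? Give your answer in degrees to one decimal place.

61.6°

Gain crossover: |L(jω)| = 1 at ω ≈ 6.37 rad s⁻¹.
∠L(j6.37) = −90° − arctan(6.37/11.8) ≈ -118.36°
PM = 180° + (-118.36°) = 61.64°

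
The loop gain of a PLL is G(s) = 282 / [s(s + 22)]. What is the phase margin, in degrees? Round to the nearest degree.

Gain crossover: |G(jω)| = 1 at ω ≈ 11.4 rad s⁻¹.
∠G(j11.4) = −90° − arctan(11.4/22) ≈ -117.36°
PM = 180° + (-117.36°) = 62.64°

63°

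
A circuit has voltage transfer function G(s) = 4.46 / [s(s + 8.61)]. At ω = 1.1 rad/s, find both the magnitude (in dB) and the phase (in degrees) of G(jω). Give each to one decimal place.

|G| = -6.6 dB, ∠G = -97.3 deg

|j1.1 + 8.61| = √(1.1² + 8.61²) = 8.68
|j1.1| = 1.1
|G(j1.1)| = 4.46 / (8.68 × 1.1) = 0.46711
20 log₁₀(0.46711) = -6.61 dB
∠(j1.1 + 8.61) = arctan(1.1/8.61) = 7.28°
∠(j1.1) = 90.00°
∠G(j1.1) = − (7.28° + 90.00°) = -97.28°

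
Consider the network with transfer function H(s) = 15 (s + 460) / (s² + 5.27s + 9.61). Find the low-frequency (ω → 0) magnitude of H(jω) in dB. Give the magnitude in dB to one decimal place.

57.1 dB

H(0) = 15 × 460 / 9.61 = 718
20 log₁₀(718) = 57.12 dB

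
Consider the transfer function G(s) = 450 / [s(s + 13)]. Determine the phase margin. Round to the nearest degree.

Gain crossover: |G(jω)| = 1 at ω ≈ 19.3 rad/s.
∠G(j19.3) = −90° − arctan(19.3/13) ≈ -146.07°
PM = 180° + (-146.07°) = 33.93°

34°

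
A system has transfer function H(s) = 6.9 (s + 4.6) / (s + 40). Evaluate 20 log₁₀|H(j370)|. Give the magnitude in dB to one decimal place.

|j370 + 4.6| = √(370² + 4.6²) = 370
|j370 + 40| = √(370² + 40²) = 372.2
|H(j370)| = 6.9 × 370 / 372.2 = 6.8606
20 log₁₀(6.8606) = 16.73 dB

16.7 dB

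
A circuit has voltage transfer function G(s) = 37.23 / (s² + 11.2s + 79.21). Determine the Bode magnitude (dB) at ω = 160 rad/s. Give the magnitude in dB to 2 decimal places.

-56.74 dB

|(j160)² + 11.2(j160) + 79.21| = |-25521 + j1792| = 2.558e+04
|G(j160)| = 37.23 / 2.558e+04 = 0.0014552
20 log₁₀(0.0014552) = -56.741 dB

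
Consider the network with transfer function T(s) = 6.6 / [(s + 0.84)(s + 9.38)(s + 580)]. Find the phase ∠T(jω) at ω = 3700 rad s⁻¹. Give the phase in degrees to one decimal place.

-260.9 deg

∠(j3700 + 0.84) = arctan(3700/0.84) = 89.99°
∠(j3700 + 9.38) = arctan(3700/9.38) = 89.85°
∠(j3700 + 580) = arctan(3700/580) = 81.09°
∠T(j3700) = − (89.99° + 89.85° + 81.09°) = -260.93°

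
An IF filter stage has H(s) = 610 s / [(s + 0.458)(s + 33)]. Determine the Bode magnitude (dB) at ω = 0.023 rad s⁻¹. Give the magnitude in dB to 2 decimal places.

|j0.023| = 0.023
|j0.023 + 0.458| = √(0.023² + 0.458²) = 0.4586
|j0.023 + 33| = √(0.023² + 33²) = 33
|H(j0.023)| = 610 × 0.023 / (0.4586 × 33) = 0.92711
20 log₁₀(0.92711) = -0.657 dB

-0.66 dB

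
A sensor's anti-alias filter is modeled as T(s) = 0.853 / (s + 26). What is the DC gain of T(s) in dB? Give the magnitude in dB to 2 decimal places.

-29.68 dB

T(0) = 0.853 / 26 = 0.032808
20 log₁₀(0.032808) = -29.680 dB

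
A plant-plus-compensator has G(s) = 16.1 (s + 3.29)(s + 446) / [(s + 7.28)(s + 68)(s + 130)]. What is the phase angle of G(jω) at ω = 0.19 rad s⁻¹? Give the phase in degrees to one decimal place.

∠(j0.19 + 3.29) = arctan(0.19/3.29) = 3.31°
∠(j0.19 + 446) = arctan(0.19/446) = 0.02°
∠(j0.19 + 7.28) = arctan(0.19/7.28) = 1.50°
∠(j0.19 + 68) = arctan(0.19/68) = 0.16°
∠(j0.19 + 130) = arctan(0.19/130) = 0.08°
∠G(j0.19) = 3.31° + 0.02° − (1.50° + 0.16° + 0.08°) = 1.59°

1.6°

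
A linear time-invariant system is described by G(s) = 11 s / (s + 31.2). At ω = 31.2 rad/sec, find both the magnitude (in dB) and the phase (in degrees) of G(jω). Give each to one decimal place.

|j31.2| = 31.2
|j31.2 + 31.2| = √(31.2² + 31.2²) = 44.12
|G(j31.2)| = 11 × 31.2 / 44.12 = 7.7782
20 log₁₀(7.7782) = 17.82 dB
∠(j31.2) = 90.00°
∠(j31.2 + 31.2) = arctan(31.2/31.2) = 45.00°
∠G(j31.2) = 90.00° − 45.00° = 45.00°

|G| = 17.8 dB, ∠G = 45.0 deg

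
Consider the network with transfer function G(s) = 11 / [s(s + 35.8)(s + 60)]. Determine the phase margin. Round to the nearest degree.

90 deg

Gain crossover: |G(jω)| = 1 at ω ≈ 0.00512 rad/s.
∠G(j0.00512) = −90° − arctan(0.00512/35.8) − arctan(0.00512/60) ≈ -90.01°
PM = 180° + (-90.01°) = 89.99°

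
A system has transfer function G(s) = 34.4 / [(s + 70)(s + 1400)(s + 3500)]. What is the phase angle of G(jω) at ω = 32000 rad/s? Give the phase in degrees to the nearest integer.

∠(j32000 + 70) = arctan(32000/70) = 89.87°
∠(j32000 + 1400) = arctan(32000/1400) = 87.49°
∠(j32000 + 3500) = arctan(32000/3500) = 83.76°
∠G(j32000) = − (89.87° + 87.49° + 83.76°) = -261.13°

-261°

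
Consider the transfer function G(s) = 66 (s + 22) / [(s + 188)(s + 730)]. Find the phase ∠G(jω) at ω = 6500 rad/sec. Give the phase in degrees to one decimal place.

-82.1°

∠(j6500 + 22) = arctan(6500/22) = 89.81°
∠(j6500 + 188) = arctan(6500/188) = 88.34°
∠(j6500 + 730) = arctan(6500/730) = 83.59°
∠G(j6500) = 89.81° − (88.34° + 83.59°) = -82.13°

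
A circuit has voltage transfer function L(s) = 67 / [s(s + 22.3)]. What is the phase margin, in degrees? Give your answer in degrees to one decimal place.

Gain crossover: |L(jω)| = 1 at ω ≈ 2.98 rad/sec.
∠L(j2.98) = −90° − arctan(2.98/22.3) ≈ -97.61°
PM = 180° + (-97.61°) = 82.39°

82.4°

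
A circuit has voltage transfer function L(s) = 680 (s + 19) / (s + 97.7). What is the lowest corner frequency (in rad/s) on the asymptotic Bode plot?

19 rad/s

Break frequencies occur at each pole and zero magnitude: 19 rad/s, 97.7 rad/s.
The lowest is 19 rad/s.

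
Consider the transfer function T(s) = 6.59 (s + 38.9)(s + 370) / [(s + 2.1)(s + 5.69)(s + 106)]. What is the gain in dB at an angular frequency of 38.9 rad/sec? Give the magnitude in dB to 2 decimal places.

|j38.9 + 38.9| = √(38.9² + 38.9²) = 55.01
|j38.9 + 370| = √(38.9² + 370²) = 372
|j38.9 + 2.1| = √(38.9² + 2.1²) = 38.96
|j38.9 + 5.69| = √(38.9² + 5.69²) = 39.31
|j38.9 + 106| = √(38.9² + 106²) = 112.9
|T(j38.9)| = 6.59 × 55.01 × 372 / (38.96 × 39.31 × 112.9) = 0.77995
20 log₁₀(0.77995) = -2.159 dB

-2.16 dB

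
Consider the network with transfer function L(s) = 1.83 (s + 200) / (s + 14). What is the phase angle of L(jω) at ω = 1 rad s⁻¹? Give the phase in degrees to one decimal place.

-3.8°

∠(j1 + 200) = arctan(1/200) = 0.29°
∠(j1 + 14) = arctan(1/14) = 4.09°
∠L(j1) = 0.29° − 4.09° = -3.80°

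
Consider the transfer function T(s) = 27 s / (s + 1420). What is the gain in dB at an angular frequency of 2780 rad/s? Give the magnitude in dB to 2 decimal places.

27.62 dB

|j2780| = 2780
|j2780 + 1420| = √(2780² + 1420²) = 3122
|T(j2780)| = 27 × 2780 / 3122 = 24.045
20 log₁₀(24.045) = 27.620 dB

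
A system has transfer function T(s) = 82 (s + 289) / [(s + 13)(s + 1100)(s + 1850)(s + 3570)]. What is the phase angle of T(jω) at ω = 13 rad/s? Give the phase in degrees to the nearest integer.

-44°

∠(j13 + 289) = arctan(13/289) = 2.58°
∠(j13 + 13) = arctan(13/13) = 45.00°
∠(j13 + 1100) = arctan(13/1100) = 0.68°
∠(j13 + 1850) = arctan(13/1850) = 0.40°
∠(j13 + 3570) = arctan(13/3570) = 0.21°
∠T(j13) = 2.58° − (45.00° + 0.68° + 0.40° + 0.21°) = -43.71°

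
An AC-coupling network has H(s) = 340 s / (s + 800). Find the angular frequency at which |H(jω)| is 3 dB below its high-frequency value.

For a single-pole high-pass, the −3 dB point is at the pole: ω = 800 rad/s.

800 rad/s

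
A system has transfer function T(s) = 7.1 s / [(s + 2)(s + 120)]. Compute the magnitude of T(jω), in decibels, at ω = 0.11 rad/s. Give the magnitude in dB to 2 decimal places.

-49.76 dB

|j0.11| = 0.11
|j0.11 + 2| = √(0.11² + 2²) = 2.003
|j0.11 + 120| = √(0.11² + 120²) = 120
|T(j0.11)| = 7.1 × 0.11 / (2.003 × 120) = 0.0032493
20 log₁₀(0.0032493) = -49.764 dB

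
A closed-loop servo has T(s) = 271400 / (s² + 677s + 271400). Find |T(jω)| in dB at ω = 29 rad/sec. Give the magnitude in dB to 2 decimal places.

|(j29)² + 677(j29) + 271400| = |2.7056e+05 + j19633| = 2.713e+05
|T(j29)| = 271400 / 2.713e+05 = 1.0005
20 log₁₀(1.0005) = 0.004 dB

0.00 dB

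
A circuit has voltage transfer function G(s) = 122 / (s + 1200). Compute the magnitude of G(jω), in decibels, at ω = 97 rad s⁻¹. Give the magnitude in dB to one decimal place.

-19.9 dB

|j97 + 1200| = √(97² + 1200²) = 1204
|G(j97)| = 122 / 1204 = 0.10134
20 log₁₀(0.10134) = -19.88 dB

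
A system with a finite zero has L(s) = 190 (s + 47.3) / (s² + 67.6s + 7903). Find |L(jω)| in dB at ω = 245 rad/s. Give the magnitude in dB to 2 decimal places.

-1.24 dB

|j245 + 47.3| = √(245² + 47.3²) = 249.5
|(j245)² + 67.6(j245) + 7903| = |-52122 + j16562| = 5.469e+04
|L(j245)| = 190 × 249.5 / 5.469e+04 = 0.86688
20 log₁₀(0.86688) = -1.241 dB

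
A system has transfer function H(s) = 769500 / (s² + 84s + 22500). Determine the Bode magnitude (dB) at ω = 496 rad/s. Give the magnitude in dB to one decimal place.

10.6 dB

|(j496)² + 84(j496) + 22500| = |-2.2352e+05 + j41664| = 2.274e+05
|H(j496)| = 769500 / 2.274e+05 = 3.3844
20 log₁₀(3.3844) = 10.59 dB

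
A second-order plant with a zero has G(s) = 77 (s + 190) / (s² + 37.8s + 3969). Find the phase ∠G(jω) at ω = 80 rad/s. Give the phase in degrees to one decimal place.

-106.0°

∠(j80 + 190) = arctan(80/190) = 22.83°
∠[(j80)² + 37.8(j80) + 3969] = ∠[-2431 + j3024] = 128.80°
∠G(j80) = 22.83° − 128.80° = -105.96°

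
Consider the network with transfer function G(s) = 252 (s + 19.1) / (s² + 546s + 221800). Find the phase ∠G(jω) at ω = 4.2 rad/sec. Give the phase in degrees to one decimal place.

∠(j4.2 + 19.1) = arctan(4.2/19.1) = 12.40°
∠[(j4.2)² + 546(j4.2) + 221800] = ∠[2.2178e+05 + j2293.2] = 0.59°
∠G(j4.2) = 12.40° − 0.59° = 11.81°

11.8 deg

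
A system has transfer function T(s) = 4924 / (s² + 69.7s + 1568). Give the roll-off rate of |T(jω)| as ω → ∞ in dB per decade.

-40 dB/decade

With 0 zeros and 2 poles, the high-frequency asymptotic slope is 20 × (0 − 2) = -40 dB/decade.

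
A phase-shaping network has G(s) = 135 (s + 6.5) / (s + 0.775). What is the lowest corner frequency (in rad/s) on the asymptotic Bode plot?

Break frequencies occur at each pole and zero magnitude: 0.775 rad/s, 6.5 rad/s.
The lowest is 0.775 rad/s.

0.775 rad/s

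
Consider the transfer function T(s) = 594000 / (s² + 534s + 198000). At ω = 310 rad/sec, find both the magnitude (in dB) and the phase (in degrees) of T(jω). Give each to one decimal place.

|(j310)² + 534(j310) + 198000| = |1.019e+05 + j1.6554e+05| = 1.944e+05
|T(j310)| = 594000 / 1.944e+05 = 3.0557
20 log₁₀(3.0557) = 9.70 dB
∠[(j310)² + 534(j310) + 198000] = ∠[1.019e+05 + j1.6554e+05] = 58.39°
∠T(j310) = −58.39° = -58.39°

|T| = 9.7 dB, ∠T = -58.4°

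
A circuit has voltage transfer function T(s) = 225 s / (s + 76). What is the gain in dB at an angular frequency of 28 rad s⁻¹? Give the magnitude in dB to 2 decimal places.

|j28| = 28
|j28 + 76| = √(28² + 76²) = 80.99
|T(j28)| = 225 × 28 / 80.99 = 77.784
20 log₁₀(77.784) = 37.818 dB

37.82 dB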